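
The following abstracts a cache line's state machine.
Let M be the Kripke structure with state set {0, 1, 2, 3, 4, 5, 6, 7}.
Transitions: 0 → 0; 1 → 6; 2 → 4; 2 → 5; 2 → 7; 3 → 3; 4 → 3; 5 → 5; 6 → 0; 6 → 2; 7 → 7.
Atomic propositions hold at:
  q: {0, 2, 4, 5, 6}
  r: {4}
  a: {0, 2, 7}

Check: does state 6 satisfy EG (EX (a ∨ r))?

Yes

Sat(a ∨ r) = {0, 2, 4, 7}
Sat(EX (a ∨ r)) = {s : some successor in {0, 2, 4, 7}} = {0, 2, 6, 7}
EG (EX (a ∨ r)): greatest fixpoint, start Z0 = {0, 2, 6, 7}, keep only states in Sat with some successor in Z. Already a fixed point.
Sat(EG (EX (a ∨ r))) = {0, 2, 6, 7}
6 ∈ Sat(EG (EX (a ∨ r))) = {0, 2, 6, 7}, so the formula holds at 6.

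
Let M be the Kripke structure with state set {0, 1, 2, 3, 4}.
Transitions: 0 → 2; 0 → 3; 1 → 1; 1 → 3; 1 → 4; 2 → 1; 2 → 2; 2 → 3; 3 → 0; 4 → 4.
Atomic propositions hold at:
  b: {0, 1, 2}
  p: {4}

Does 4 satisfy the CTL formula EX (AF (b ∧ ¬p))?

Sat(¬p) = {0, 1, 2, 3}
Sat(b ∧ ¬p) = {0, 1, 2}
AF (b ∧ ¬p): least fixpoint, start Z0 = {0, 1, 2}, add states with every successor in Z. Z1 = {0, 1, 2, 3}; fixed.
Sat(AF (b ∧ ¬p)) = {0, 1, 2, 3}
Sat(EX (AF (b ∧ ¬p))) = {s : some successor in {0, 1, 2, 3}} = {0, 1, 2, 3}
4 ∉ Sat(EX (AF (b ∧ ¬p))) = {0, 1, 2, 3}, so the formula does not hold at 4.

No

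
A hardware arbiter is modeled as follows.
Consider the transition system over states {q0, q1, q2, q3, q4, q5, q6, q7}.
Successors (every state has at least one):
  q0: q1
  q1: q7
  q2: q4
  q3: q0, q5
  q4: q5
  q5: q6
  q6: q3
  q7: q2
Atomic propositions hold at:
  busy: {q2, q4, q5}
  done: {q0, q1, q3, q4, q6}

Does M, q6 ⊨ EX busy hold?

Sat(EX busy) = {s : some successor in {q2, q4, q5}} = {q2, q3, q4, q7}
q6 ∉ Sat(EX busy) = {q2, q3, q4, q7}, so the formula does not hold at q6.

No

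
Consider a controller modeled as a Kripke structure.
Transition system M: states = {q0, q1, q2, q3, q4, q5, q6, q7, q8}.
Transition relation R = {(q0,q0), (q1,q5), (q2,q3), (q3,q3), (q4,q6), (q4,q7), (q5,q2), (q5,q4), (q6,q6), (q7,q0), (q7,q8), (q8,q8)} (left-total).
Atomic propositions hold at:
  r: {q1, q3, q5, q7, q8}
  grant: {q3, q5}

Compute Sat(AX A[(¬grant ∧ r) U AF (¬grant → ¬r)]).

{q0, q1, q2, q3, q5, q6}

Sat(¬grant) = {q0, q1, q2, q4, q6, q7, q8}
Sat(¬grant ∧ r) = {q1, q7, q8}
Sat(¬r) = {q0, q2, q4, q6}
Sat(¬grant → ¬r) = {q0, q2, q3, q4, q5, q6}
AF (¬grant → ¬r): least fixpoint, start Z0 = {q0, q2, q3, q4, q5, q6}, add states with every successor in Z. Z1 = {q0, q1, q2, q3, q4, q5, q6}; fixed.
Sat(AF (¬grant → ¬r)) = {q0, q1, q2, q3, q4, q5, q6}
A[(¬grant ∧ r) U AF (¬grant → ¬r)]: least fixpoint, start Z0 = Sat(AF (¬grant → ¬r)) = {q0, q1, q2, q3, q4, q5, q6}, add states in Sat(¬grant ∧ r) with every successor in Z. Already a fixed point.
Sat(A[(¬grant ∧ r) U AF (¬grant → ¬r)]) = {q0, q1, q2, q3, q4, q5, q6}
Sat(AX A[(¬grant ∧ r) U AF (¬grant → ¬r)]) = {s : every successor in {q0, q1, q2, q3, q4, q5, q6}} = {q0, q1, q2, q3, q5, q6}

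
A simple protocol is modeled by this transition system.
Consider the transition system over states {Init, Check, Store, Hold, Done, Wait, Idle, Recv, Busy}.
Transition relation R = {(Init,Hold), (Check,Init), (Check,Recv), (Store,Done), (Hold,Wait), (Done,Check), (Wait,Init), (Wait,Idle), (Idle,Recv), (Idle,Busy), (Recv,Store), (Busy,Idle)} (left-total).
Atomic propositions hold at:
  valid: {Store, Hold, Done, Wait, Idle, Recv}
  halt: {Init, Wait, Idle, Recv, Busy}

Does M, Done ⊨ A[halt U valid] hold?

Yes

A[halt U valid]: least fixpoint, start Z0 = Sat(valid) = {Store, Hold, Done, Wait, Idle, Recv}, add states in Sat(halt) with every successor in Z. Z1 = {Init, Store, Hold, Done, Wait, Idle, Recv, Busy}; fixed.
Sat(A[halt U valid]) = {Init, Store, Hold, Done, Wait, Idle, Recv, Busy}
Done ∈ Sat(A[halt U valid]) = {Init, Store, Hold, Done, Wait, Idle, Recv, Busy}, so the formula holds at Done.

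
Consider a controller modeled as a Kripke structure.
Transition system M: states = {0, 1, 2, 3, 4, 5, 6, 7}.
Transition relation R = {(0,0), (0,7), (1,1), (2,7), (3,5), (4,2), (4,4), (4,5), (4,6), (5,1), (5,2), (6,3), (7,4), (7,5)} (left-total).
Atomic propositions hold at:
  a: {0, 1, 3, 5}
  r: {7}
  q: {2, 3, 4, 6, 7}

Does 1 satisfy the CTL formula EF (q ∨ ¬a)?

No

Sat(¬a) = {2, 4, 6, 7}
Sat(q ∨ ¬a) = {2, 3, 4, 6, 7}
EF (q ∨ ¬a): least fixpoint, start Z0 = {2, 3, 4, 6, 7}, add states with some successor in Z. Z1 = {0, 2, 3, 4, 5, 6, 7}; fixed.
Sat(EF (q ∨ ¬a)) = {0, 2, 3, 4, 5, 6, 7}
1 ∉ Sat(EF (q ∨ ¬a)) = {0, 2, 3, 4, 5, 6, 7}, so the formula does not hold at 1.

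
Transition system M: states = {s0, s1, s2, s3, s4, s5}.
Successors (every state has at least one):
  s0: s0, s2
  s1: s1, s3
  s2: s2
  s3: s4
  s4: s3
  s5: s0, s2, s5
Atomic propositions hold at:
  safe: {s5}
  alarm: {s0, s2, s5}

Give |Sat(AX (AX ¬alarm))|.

Sat(¬alarm) = {s1, s3, s4}
Sat(AX ¬alarm) = {s : every successor in {s1, s3, s4}} = {s1, s3, s4}
Sat(AX (AX ¬alarm)) = {s : every successor in {s1, s3, s4}} = {s1, s3, s4}
|Sat(AX (AX ¬alarm))| = |{s1, s3, s4}| = 3.

3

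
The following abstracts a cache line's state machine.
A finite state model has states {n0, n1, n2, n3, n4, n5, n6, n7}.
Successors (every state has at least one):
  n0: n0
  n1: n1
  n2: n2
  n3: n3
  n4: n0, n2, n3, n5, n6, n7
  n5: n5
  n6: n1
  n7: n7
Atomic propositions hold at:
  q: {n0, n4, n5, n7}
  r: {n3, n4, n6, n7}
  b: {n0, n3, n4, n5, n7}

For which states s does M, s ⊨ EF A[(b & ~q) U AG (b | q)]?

Sat(~q) = {n1, n2, n3, n6}
Sat(b & ~q) = {n3}
Sat(b | q) = {n0, n3, n4, n5, n7}
AG (b | q): greatest fixpoint, start Z0 = {n0, n3, n4, n5, n7}, keep only states in Sat with every successor in Z. Z1 = {n0, n3, n5, n7}; fixed.
Sat(AG (b | q)) = {n0, n3, n5, n7}
A[(b & ~q) U AG (b | q)]: least fixpoint, start Z0 = Sat(AG (b | q)) = {n0, n3, n5, n7}, add states in Sat(b & ~q) with every successor in Z. Already a fixed point.
Sat(A[(b & ~q) U AG (b | q)]) = {n0, n3, n5, n7}
EF A[(b & ~q) U AG (b | q)]: least fixpoint, start Z0 = {n0, n3, n5, n7}, add states with some successor in Z. Z1 = {n0, n3, n4, n5, n7}; fixed.
Sat(EF A[(b & ~q) U AG (b | q)]) = {n0, n3, n4, n5, n7}

{n0, n3, n4, n5, n7}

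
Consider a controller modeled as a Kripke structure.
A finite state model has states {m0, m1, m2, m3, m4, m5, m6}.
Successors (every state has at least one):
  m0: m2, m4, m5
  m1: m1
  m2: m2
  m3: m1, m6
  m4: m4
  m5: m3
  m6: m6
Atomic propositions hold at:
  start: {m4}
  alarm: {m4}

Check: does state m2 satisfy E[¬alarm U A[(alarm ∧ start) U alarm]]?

Sat(¬alarm) = {m0, m1, m2, m3, m5, m6}
Sat(alarm ∧ start) = {m4}
A[(alarm ∧ start) U alarm]: least fixpoint, start Z0 = Sat(alarm) = {m4}, add states in Sat(alarm ∧ start) with every successor in Z. Already a fixed point.
Sat(A[(alarm ∧ start) U alarm]) = {m4}
E[¬alarm U A[(alarm ∧ start) U alarm]]: least fixpoint, start Z0 = Sat(A[(alarm ∧ start) U alarm]) = {m4}, add states in Sat(¬alarm) with some successor in Z. Z1 = {m0, m4}; fixed.
Sat(E[¬alarm U A[(alarm ∧ start) U alarm]]) = {m0, m4}
m2 ∉ Sat(E[¬alarm U A[(alarm ∧ start) U alarm]]) = {m0, m4}, so the formula does not hold at m2.

No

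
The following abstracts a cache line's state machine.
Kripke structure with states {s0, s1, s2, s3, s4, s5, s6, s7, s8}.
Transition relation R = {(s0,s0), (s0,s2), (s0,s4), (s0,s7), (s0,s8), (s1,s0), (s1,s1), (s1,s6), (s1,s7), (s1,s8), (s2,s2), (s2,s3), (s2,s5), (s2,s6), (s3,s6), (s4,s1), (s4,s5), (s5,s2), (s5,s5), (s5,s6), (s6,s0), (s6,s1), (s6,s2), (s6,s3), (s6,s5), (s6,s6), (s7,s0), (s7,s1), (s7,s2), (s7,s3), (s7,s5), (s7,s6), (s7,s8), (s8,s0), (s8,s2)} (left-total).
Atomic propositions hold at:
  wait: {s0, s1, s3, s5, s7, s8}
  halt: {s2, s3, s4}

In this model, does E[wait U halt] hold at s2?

E[wait U halt]: least fixpoint, start Z0 = Sat(halt) = {s2, s3, s4}, add states in Sat(wait) with some successor in Z. Z1 = {s0, s2, s3, s4, s5, s7, s8}; Z2 = {s0, s1, s2, s3, s4, s5, s7, s8}; fixed.
Sat(E[wait U halt]) = {s0, s1, s2, s3, s4, s5, s7, s8}
s2 ∈ Sat(E[wait U halt]) = {s0, s1, s2, s3, s4, s5, s7, s8}, so the formula holds at s2.

Yes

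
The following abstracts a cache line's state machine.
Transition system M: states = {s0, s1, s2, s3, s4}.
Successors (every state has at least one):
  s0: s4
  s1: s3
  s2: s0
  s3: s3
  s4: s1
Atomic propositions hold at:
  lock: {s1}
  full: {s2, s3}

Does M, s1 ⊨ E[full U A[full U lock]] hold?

Yes

A[full U lock]: least fixpoint, start Z0 = Sat(lock) = {s1}, add states in Sat(full) with every successor in Z. Already a fixed point.
Sat(A[full U lock]) = {s1}
E[full U A[full U lock]]: least fixpoint, start Z0 = Sat(A[full U lock]) = {s1}, add states in Sat(full) with some successor in Z. Already a fixed point.
Sat(E[full U A[full U lock]]) = {s1}
s1 ∈ Sat(E[full U A[full U lock]]) = {s1}, so the formula holds at s1.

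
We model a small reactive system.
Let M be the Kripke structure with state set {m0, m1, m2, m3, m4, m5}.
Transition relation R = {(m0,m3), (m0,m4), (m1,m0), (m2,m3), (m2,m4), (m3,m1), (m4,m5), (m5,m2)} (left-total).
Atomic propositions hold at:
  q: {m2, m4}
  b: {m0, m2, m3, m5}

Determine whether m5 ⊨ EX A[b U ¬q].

No

Sat(¬q) = {m0, m1, m3, m5}
A[b U ¬q]: least fixpoint, start Z0 = Sat(¬q) = {m0, m1, m3, m5}, add states in Sat(b) with every successor in Z. Already a fixed point.
Sat(A[b U ¬q]) = {m0, m1, m3, m5}
Sat(EX A[b U ¬q]) = {s : some successor in {m0, m1, m3, m5}} = {m0, m1, m2, m3, m4}
m5 ∉ Sat(EX A[b U ¬q]) = {m0, m1, m2, m3, m4}, so the formula does not hold at m5.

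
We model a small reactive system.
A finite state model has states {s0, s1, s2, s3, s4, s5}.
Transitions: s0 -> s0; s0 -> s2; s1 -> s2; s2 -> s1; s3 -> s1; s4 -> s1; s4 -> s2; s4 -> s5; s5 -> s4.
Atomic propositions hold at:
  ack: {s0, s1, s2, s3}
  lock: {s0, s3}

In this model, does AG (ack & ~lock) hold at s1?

Yes

Sat(~lock) = {s1, s2, s4, s5}
Sat(ack & ~lock) = {s1, s2}
AG (ack & ~lock): greatest fixpoint, start Z0 = {s1, s2}, keep only states in Sat with every successor in Z. Already a fixed point.
Sat(AG (ack & ~lock)) = {s1, s2}
s1 ∈ Sat(AG (ack & ~lock)) = {s1, s2}, so the formula holds at s1.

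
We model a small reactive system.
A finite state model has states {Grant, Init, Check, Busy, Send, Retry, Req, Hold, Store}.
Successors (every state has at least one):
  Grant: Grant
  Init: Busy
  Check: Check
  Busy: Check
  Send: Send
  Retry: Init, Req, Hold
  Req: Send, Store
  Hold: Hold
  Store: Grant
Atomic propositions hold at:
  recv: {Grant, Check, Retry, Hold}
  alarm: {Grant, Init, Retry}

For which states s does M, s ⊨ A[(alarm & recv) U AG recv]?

Sat(alarm & recv) = {Grant, Retry}
AG recv: greatest fixpoint, start Z0 = {Grant, Check, Retry, Hold}, keep only states in Sat with every successor in Z. Z1 = {Grant, Check, Hold}; fixed.
Sat(AG recv) = {Grant, Check, Hold}
A[(alarm & recv) U AG recv]: least fixpoint, start Z0 = Sat(AG recv) = {Grant, Check, Hold}, add states in Sat(alarm & recv) with every successor in Z. Already a fixed point.
Sat(A[(alarm & recv) U AG recv]) = {Grant, Check, Hold}

{Grant, Check, Hold}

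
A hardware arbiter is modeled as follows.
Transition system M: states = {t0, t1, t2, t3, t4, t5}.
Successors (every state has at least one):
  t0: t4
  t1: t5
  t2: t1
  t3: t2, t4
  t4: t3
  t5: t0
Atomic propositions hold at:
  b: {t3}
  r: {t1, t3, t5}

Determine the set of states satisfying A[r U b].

A[r U b]: least fixpoint, start Z0 = Sat(b) = {t3}, add states in Sat(r) with every successor in Z. Already a fixed point.
Sat(A[r U b]) = {t3}

{t3}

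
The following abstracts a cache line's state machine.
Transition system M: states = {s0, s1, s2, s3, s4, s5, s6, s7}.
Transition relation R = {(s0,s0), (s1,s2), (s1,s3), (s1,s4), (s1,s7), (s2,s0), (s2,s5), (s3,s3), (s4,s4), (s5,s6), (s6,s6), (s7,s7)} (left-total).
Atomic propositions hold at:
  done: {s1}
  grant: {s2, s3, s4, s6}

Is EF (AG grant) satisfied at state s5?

Yes

AG grant: greatest fixpoint, start Z0 = {s2, s3, s4, s6}, keep only states in Sat with every successor in Z. Z1 = {s3, s4, s6}; fixed.
Sat(AG grant) = {s3, s4, s6}
EF (AG grant): least fixpoint, start Z0 = {s3, s4, s6}, add states with some successor in Z. Z1 = {s1, s3, s4, s5, s6}; Z2 = {s1, s2, s3, s4, s5, s6}; fixed.
Sat(EF (AG grant)) = {s1, s2, s3, s4, s5, s6}
s5 ∈ Sat(EF (AG grant)) = {s1, s2, s3, s4, s5, s6}, so the formula holds at s5.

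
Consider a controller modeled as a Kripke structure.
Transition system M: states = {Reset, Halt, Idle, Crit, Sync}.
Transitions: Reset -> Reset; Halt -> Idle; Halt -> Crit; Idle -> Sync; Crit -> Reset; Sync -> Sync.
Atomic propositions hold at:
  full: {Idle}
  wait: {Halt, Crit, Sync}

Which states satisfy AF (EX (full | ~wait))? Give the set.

Sat(~wait) = {Reset, Idle}
Sat(full | ~wait) = {Reset, Idle}
Sat(EX (full | ~wait)) = {s : some successor in {Reset, Idle}} = {Reset, Halt, Crit}
AF (EX (full | ~wait)): least fixpoint, start Z0 = {Reset, Halt, Crit}, add states with every successor in Z. Already a fixed point.
Sat(AF (EX (full | ~wait))) = {Reset, Halt, Crit}

{Reset, Halt, Crit}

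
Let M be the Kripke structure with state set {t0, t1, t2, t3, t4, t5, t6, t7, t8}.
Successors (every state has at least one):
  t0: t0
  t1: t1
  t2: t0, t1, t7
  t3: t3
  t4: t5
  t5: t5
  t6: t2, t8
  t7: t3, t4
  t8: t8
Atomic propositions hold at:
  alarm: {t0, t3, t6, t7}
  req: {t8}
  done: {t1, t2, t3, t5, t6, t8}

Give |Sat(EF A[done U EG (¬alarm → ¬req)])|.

8

Sat(¬alarm) = {t1, t2, t4, t5, t8}
Sat(¬req) = {t0, t1, t2, t3, t4, t5, t6, t7}
Sat(¬alarm → ¬req) = {t0, t1, t2, t3, t4, t5, t6, t7}
EG (¬alarm → ¬req): greatest fixpoint, start Z0 = {t0, t1, t2, t3, t4, t5, t6, t7}, keep only states in Sat with some successor in Z. Already a fixed point.
Sat(EG (¬alarm → ¬req)) = {t0, t1, t2, t3, t4, t5, t6, t7}
A[done U EG (¬alarm → ¬req)]: least fixpoint, start Z0 = Sat(EG (¬alarm → ¬req)) = {t0, t1, t2, t3, t4, t5, t6, t7}, add states in Sat(done) with every successor in Z. Already a fixed point.
Sat(A[done U EG (¬alarm → ¬req)]) = {t0, t1, t2, t3, t4, t5, t6, t7}
EF A[done U EG (¬alarm → ¬req)]: least fixpoint, start Z0 = {t0, t1, t2, t3, t4, t5, t6, t7}, add states with some successor in Z. Already a fixed point.
Sat(EF A[done U EG (¬alarm → ¬req)]) = {t0, t1, t2, t3, t4, t5, t6, t7}
|Sat(EF A[done U EG (¬alarm → ¬req)])| = |{t0, t1, t2, t3, t4, t5, t6, t7}| = 8.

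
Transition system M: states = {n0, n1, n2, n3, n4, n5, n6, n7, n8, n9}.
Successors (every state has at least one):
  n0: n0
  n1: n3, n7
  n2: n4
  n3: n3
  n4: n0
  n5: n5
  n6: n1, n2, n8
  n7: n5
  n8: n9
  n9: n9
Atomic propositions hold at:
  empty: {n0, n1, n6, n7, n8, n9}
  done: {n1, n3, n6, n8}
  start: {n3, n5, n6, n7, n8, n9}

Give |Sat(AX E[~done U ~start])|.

3

Sat(~done) = {n0, n2, n4, n5, n7, n9}
Sat(~start) = {n0, n1, n2, n4}
E[~done U ~start]: least fixpoint, start Z0 = Sat(~start) = {n0, n1, n2, n4}, add states in Sat(~done) with some successor in Z. Already a fixed point.
Sat(E[~done U ~start]) = {n0, n1, n2, n4}
Sat(AX E[~done U ~start]) = {s : every successor in {n0, n1, n2, n4}} = {n0, n2, n4}
|Sat(AX E[~done U ~start])| = |{n0, n2, n4}| = 3.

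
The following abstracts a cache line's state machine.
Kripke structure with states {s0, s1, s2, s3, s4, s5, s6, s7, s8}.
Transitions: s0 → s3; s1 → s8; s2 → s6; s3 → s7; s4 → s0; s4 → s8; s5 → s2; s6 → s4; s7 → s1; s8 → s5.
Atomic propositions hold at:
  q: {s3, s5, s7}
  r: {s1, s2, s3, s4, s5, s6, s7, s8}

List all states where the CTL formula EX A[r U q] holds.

{s0, s1, s3, s4, s7, s8}

A[r U q]: least fixpoint, start Z0 = Sat(q) = {s3, s5, s7}, add states in Sat(r) with every successor in Z. Z1 = {s3, s5, s7, s8}; Z2 = {s1, s3, s5, s7, s8}; fixed.
Sat(A[r U q]) = {s1, s3, s5, s7, s8}
Sat(EX A[r U q]) = {s : some successor in {s1, s3, s5, s7, s8}} = {s0, s1, s3, s4, s7, s8}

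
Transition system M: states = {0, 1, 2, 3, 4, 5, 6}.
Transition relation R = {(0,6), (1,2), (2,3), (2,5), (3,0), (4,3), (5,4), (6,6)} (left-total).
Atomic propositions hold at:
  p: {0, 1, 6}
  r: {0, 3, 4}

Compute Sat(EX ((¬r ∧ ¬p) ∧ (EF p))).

{1, 2}

Sat(¬r) = {1, 2, 5, 6}
Sat(¬p) = {2, 3, 4, 5}
Sat(¬r ∧ ¬p) = {2, 5}
EF p: least fixpoint, start Z0 = {0, 1, 6}, add states with some successor in Z. Z1 = {0, 1, 3, 6}; Z2 = {0, 1, 2, 3, 4, 6}; Z3 = {0, 1, 2, 3, 4, 5, 6}; fixed.
Sat(EF p) = {0, 1, 2, 3, 4, 5, 6}
Sat((¬r ∧ ¬p) ∧ (EF p)) = {2, 5}
Sat(EX ((¬r ∧ ¬p) ∧ (EF p))) = {s : some successor in {2, 5}} = {1, 2}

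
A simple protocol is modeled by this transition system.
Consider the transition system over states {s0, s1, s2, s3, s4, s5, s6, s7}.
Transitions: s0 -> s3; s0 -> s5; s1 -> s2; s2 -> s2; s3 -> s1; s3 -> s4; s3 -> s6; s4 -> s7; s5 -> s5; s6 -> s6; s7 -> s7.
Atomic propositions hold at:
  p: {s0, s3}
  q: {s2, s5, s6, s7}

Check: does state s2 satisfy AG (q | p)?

Sat(q | p) = {s0, s2, s3, s5, s6, s7}
AG (q | p): greatest fixpoint, start Z0 = {s0, s2, s3, s5, s6, s7}, keep only states in Sat with every successor in Z. Z1 = {s0, s2, s5, s6, s7}; Z2 = {s2, s5, s6, s7}; fixed.
Sat(AG (q | p)) = {s2, s5, s6, s7}
s2 ∈ Sat(AG (q | p)) = {s2, s5, s6, s7}, so the formula holds at s2.

Yes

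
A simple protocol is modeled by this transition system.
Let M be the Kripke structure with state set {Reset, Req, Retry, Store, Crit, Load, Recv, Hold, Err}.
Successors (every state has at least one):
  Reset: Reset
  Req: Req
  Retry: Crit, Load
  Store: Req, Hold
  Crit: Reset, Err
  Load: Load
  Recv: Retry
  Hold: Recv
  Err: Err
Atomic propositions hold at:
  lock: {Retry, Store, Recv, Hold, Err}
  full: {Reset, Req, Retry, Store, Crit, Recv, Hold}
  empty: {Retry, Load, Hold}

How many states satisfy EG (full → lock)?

Sat(full → lock) = {Retry, Store, Load, Recv, Hold, Err}
EG (full → lock): greatest fixpoint, start Z0 = {Retry, Store, Load, Recv, Hold, Err}, keep only states in Sat with some successor in Z. Already a fixed point.
Sat(EG (full → lock)) = {Retry, Store, Load, Recv, Hold, Err}
|Sat(EG (full → lock))| = |{Retry, Store, Load, Recv, Hold, Err}| = 6.

6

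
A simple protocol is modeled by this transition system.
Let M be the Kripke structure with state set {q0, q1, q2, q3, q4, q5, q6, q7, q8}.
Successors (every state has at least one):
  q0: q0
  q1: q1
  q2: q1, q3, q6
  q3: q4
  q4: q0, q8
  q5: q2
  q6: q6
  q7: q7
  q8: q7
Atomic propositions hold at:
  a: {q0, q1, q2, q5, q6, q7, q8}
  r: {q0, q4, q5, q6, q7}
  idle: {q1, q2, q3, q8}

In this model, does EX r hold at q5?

Sat(EX r) = {s : some successor in {q0, q4, q5, q6, q7}} = {q0, q2, q3, q4, q6, q7, q8}
q5 ∉ Sat(EX r) = {q0, q2, q3, q4, q6, q7, q8}, so the formula does not hold at q5.

No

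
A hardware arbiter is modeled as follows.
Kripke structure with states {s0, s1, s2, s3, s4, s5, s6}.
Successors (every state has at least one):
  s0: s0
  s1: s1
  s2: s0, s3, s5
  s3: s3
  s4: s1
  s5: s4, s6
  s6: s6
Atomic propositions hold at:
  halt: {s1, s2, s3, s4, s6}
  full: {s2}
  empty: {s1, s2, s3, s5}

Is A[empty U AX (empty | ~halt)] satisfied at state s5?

Sat(~halt) = {s0, s5}
Sat(empty | ~halt) = {s0, s1, s2, s3, s5}
Sat(AX (empty | ~halt)) = {s : every successor in {s0, s1, s2, s3, s5}} = {s0, s1, s2, s3, s4}
A[empty U AX (empty | ~halt)]: least fixpoint, start Z0 = Sat(AX (empty | ~halt)) = {s0, s1, s2, s3, s4}, add states in Sat(empty) with every successor in Z. Already a fixed point.
Sat(A[empty U AX (empty | ~halt)]) = {s0, s1, s2, s3, s4}
s5 ∉ Sat(A[empty U AX (empty | ~halt)]) = {s0, s1, s2, s3, s4}, so the formula does not hold at s5.

No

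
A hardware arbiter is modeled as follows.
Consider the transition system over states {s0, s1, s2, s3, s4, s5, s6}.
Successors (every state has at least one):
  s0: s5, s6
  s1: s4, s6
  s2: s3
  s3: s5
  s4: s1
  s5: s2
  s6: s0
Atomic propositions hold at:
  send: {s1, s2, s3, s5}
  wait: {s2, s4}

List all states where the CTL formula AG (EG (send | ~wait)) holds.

{s0, s2, s3, s5, s6}

Sat(~wait) = {s0, s1, s3, s5, s6}
Sat(send | ~wait) = {s0, s1, s2, s3, s5, s6}
EG (send | ~wait): greatest fixpoint, start Z0 = {s0, s1, s2, s3, s5, s6}, keep only states in Sat with some successor in Z. Already a fixed point.
Sat(EG (send | ~wait)) = {s0, s1, s2, s3, s5, s6}
AG (EG (send | ~wait)): greatest fixpoint, start Z0 = {s0, s1, s2, s3, s5, s6}, keep only states in Sat with every successor in Z. Z1 = {s0, s2, s3, s5, s6}; fixed.
Sat(AG (EG (send | ~wait))) = {s0, s2, s3, s5, s6}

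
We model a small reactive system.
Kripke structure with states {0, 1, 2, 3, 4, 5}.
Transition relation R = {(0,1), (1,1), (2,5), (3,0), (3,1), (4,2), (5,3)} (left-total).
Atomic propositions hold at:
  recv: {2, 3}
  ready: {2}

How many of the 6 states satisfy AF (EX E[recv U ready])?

E[recv U ready]: least fixpoint, start Z0 = Sat(ready) = {2}, add states in Sat(recv) with some successor in Z. Already a fixed point.
Sat(E[recv U ready]) = {2}
Sat(EX E[recv U ready]) = {s : some successor in {2}} = {4}
AF (EX E[recv U ready]): least fixpoint, start Z0 = {4}, add states with every successor in Z. Already a fixed point.
Sat(AF (EX E[recv U ready])) = {4}
|Sat(AF (EX E[recv U ready]))| = |{4}| = 1.

1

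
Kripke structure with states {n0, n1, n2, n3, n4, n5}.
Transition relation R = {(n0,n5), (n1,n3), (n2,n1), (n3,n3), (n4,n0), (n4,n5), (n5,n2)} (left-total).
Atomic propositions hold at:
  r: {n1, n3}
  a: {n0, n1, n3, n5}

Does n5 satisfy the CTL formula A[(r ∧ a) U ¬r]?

Yes

Sat(r ∧ a) = {n1, n3}
Sat(¬r) = {n0, n2, n4, n5}
A[(r ∧ a) U ¬r]: least fixpoint, start Z0 = Sat(¬r) = {n0, n2, n4, n5}, add states in Sat(r ∧ a) with every successor in Z. Already a fixed point.
Sat(A[(r ∧ a) U ¬r]) = {n0, n2, n4, n5}
n5 ∈ Sat(A[(r ∧ a) U ¬r]) = {n0, n2, n4, n5}, so the formula holds at n5.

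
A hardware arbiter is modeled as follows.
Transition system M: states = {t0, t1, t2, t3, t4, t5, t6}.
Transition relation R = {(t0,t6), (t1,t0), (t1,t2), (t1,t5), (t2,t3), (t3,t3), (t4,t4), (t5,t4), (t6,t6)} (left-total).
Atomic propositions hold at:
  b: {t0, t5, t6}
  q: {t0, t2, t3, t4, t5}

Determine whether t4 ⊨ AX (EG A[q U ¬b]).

Sat(¬b) = {t1, t2, t3, t4}
A[q U ¬b]: least fixpoint, start Z0 = Sat(¬b) = {t1, t2, t3, t4}, add states in Sat(q) with every successor in Z. Z1 = {t1, t2, t3, t4, t5}; fixed.
Sat(A[q U ¬b]) = {t1, t2, t3, t4, t5}
EG A[q U ¬b]: greatest fixpoint, start Z0 = {t1, t2, t3, t4, t5}, keep only states in Sat with some successor in Z. Already a fixed point.
Sat(EG A[q U ¬b]) = {t1, t2, t3, t4, t5}
Sat(AX (EG A[q U ¬b])) = {s : every successor in {t1, t2, t3, t4, t5}} = {t2, t3, t4, t5}
t4 ∈ Sat(AX (EG A[q U ¬b])) = {t2, t3, t4, t5}, so the formula holds at t4.

Yes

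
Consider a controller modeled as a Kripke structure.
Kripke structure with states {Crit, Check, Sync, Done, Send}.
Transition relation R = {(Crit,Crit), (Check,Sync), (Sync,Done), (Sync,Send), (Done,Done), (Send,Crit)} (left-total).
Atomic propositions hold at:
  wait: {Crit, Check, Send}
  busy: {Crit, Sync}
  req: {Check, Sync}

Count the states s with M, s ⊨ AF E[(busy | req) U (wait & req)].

Sat(busy | req) = {Crit, Check, Sync}
Sat(wait & req) = {Check}
E[(busy | req) U (wait & req)]: least fixpoint, start Z0 = Sat((wait & req)) = {Check}, add states in Sat(busy | req) with some successor in Z. Already a fixed point.
Sat(E[(busy | req) U (wait & req)]) = {Check}
AF E[(busy | req) U (wait & req)]: least fixpoint, start Z0 = {Check}, add states with every successor in Z. Already a fixed point.
Sat(AF E[(busy | req) U (wait & req)]) = {Check}
|Sat(AF E[(busy | req) U (wait & req)])| = |{Check}| = 1.

1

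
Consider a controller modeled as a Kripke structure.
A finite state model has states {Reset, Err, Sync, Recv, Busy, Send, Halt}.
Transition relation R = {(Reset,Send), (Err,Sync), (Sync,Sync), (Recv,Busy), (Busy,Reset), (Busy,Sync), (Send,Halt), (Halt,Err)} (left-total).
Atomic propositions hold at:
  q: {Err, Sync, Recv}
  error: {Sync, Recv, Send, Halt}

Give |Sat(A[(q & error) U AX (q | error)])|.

5

Sat(q & error) = {Sync, Recv}
Sat(q | error) = {Err, Sync, Recv, Send, Halt}
Sat(AX (q | error)) = {s : every successor in {Err, Sync, Recv, Send, Halt}} = {Reset, Err, Sync, Send, Halt}
A[(q & error) U AX (q | error)]: least fixpoint, start Z0 = Sat(AX (q | error)) = {Reset, Err, Sync, Send, Halt}, add states in Sat(q & error) with every successor in Z. Already a fixed point.
Sat(A[(q & error) U AX (q | error)]) = {Reset, Err, Sync, Send, Halt}
|Sat(A[(q & error) U AX (q | error)])| = |{Reset, Err, Sync, Send, Halt}| = 5.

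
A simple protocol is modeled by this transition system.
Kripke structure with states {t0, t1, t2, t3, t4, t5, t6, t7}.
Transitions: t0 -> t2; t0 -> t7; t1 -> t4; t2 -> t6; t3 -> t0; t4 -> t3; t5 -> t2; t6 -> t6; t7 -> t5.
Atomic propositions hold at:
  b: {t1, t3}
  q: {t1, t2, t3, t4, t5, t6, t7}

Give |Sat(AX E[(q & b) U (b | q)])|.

Sat(q & b) = {t1, t3}
Sat(b | q) = {t1, t2, t3, t4, t5, t6, t7}
E[(q & b) U (b | q)]: least fixpoint, start Z0 = Sat((b | q)) = {t1, t2, t3, t4, t5, t6, t7}, add states in Sat(q & b) with some successor in Z. Already a fixed point.
Sat(E[(q & b) U (b | q)]) = {t1, t2, t3, t4, t5, t6, t7}
Sat(AX E[(q & b) U (b | q)]) = {s : every successor in {t1, t2, t3, t4, t5, t6, t7}} = {t0, t1, t2, t4, t5, t6, t7}
|Sat(AX E[(q & b) U (b | q)])| = |{t0, t1, t2, t4, t5, t6, t7}| = 7.

7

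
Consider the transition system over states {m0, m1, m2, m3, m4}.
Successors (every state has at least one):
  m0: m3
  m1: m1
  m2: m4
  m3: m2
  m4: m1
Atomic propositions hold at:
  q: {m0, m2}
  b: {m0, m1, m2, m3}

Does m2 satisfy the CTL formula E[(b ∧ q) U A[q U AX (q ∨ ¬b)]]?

Yes

Sat(b ∧ q) = {m0, m2}
Sat(¬b) = {m4}
Sat(q ∨ ¬b) = {m0, m2, m4}
Sat(AX (q ∨ ¬b)) = {s : every successor in {m0, m2, m4}} = {m2, m3}
A[q U AX (q ∨ ¬b)]: least fixpoint, start Z0 = Sat(AX (q ∨ ¬b)) = {m2, m3}, add states in Sat(q) with every successor in Z. Z1 = {m0, m2, m3}; fixed.
Sat(A[q U AX (q ∨ ¬b)]) = {m0, m2, m3}
E[(b ∧ q) U A[q U AX (q ∨ ¬b)]]: least fixpoint, start Z0 = Sat(A[q U AX (q ∨ ¬b)]) = {m0, m2, m3}, add states in Sat(b ∧ q) with some successor in Z. Already a fixed point.
Sat(E[(b ∧ q) U A[q U AX (q ∨ ¬b)]]) = {m0, m2, m3}
m2 ∈ Sat(E[(b ∧ q) U A[q U AX (q ∨ ¬b)]]) = {m0, m2, m3}, so the formula holds at m2.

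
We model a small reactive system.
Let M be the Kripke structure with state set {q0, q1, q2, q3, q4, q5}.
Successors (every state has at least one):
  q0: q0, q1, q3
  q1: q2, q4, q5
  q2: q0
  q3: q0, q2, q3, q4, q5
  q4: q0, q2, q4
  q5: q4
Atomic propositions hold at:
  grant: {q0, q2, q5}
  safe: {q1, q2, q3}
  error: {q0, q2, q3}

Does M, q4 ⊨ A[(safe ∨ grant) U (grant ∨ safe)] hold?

Sat(safe ∨ grant) = {q0, q1, q2, q3, q5}
Sat(grant ∨ safe) = {q0, q1, q2, q3, q5}
A[(safe ∨ grant) U (grant ∨ safe)]: least fixpoint, start Z0 = Sat((grant ∨ safe)) = {q0, q1, q2, q3, q5}, add states in Sat(safe ∨ grant) with every successor in Z. Already a fixed point.
Sat(A[(safe ∨ grant) U (grant ∨ safe)]) = {q0, q1, q2, q3, q5}
q4 ∉ Sat(A[(safe ∨ grant) U (grant ∨ safe)]) = {q0, q1, q2, q3, q5}, so the formula does not hold at q4.

No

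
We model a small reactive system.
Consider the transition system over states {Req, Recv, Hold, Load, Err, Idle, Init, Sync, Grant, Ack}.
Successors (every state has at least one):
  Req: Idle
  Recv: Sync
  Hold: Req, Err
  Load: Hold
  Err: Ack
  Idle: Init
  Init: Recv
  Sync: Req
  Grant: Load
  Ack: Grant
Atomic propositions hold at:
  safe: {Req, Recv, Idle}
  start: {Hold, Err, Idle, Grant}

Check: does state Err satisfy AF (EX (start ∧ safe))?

Sat(start ∧ safe) = {Idle}
Sat(EX (start ∧ safe)) = {s : some successor in {Idle}} = {Req}
AF (EX (start ∧ safe)): least fixpoint, start Z0 = {Req}, add states with every successor in Z. Z1 = {Req, Sync}; Z2 = {Req, Recv, Sync}; Z3 = {Req, Recv, Init, Sync}; Z4 = {Req, Recv, Idle, Init, Sync}; fixed.
Sat(AF (EX (start ∧ safe))) = {Req, Recv, Idle, Init, Sync}
Err ∉ Sat(AF (EX (start ∧ safe))) = {Req, Recv, Idle, Init, Sync}, so the formula does not hold at Err.

No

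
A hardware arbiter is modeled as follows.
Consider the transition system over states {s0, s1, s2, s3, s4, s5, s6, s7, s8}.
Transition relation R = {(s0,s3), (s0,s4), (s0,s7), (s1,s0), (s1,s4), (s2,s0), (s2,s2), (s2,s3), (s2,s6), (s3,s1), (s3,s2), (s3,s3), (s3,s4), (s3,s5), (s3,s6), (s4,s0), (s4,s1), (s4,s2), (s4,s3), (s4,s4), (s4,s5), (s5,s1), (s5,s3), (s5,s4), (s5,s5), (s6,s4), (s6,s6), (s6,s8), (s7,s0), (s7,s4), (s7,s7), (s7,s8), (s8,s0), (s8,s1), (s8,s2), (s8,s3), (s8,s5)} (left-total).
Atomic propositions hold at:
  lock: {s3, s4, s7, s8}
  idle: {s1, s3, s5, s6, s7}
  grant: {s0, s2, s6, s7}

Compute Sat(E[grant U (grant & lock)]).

Sat(grant & lock) = {s7}
E[grant U (grant & lock)]: least fixpoint, start Z0 = Sat((grant & lock)) = {s7}, add states in Sat(grant) with some successor in Z. Z1 = {s0, s7}; Z2 = {s0, s2, s7}; fixed.
Sat(E[grant U (grant & lock)]) = {s0, s2, s7}

{s0, s2, s7}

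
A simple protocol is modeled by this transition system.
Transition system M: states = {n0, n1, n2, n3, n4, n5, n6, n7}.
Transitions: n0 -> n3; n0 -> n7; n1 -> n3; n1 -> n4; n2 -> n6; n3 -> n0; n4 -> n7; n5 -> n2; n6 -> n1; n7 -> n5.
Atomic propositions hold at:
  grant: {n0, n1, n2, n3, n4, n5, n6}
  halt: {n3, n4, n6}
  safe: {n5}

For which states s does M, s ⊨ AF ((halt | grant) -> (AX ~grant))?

{n4, n7}

Sat(halt | grant) = {n0, n1, n2, n3, n4, n5, n6}
Sat(~grant) = {n7}
Sat(AX ~grant) = {s : every successor in {n7}} = {n4}
Sat((halt | grant) -> (AX ~grant)) = {n4, n7}
AF ((halt | grant) -> (AX ~grant)): least fixpoint, start Z0 = {n4, n7}, add states with every successor in Z. Already a fixed point.
Sat(AF ((halt | grant) -> (AX ~grant))) = {n4, n7}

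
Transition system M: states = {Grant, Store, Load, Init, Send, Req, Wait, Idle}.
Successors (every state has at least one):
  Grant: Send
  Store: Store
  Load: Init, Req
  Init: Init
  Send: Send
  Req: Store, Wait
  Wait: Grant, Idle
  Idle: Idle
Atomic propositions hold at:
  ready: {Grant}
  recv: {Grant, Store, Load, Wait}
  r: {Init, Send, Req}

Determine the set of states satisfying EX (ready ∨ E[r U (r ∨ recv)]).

Sat(r ∨ recv) = {Grant, Store, Load, Init, Send, Req, Wait}
E[r U (r ∨ recv)]: least fixpoint, start Z0 = Sat((r ∨ recv)) = {Grant, Store, Load, Init, Send, Req, Wait}, add states in Sat(r) with some successor in Z. Already a fixed point.
Sat(E[r U (r ∨ recv)]) = {Grant, Store, Load, Init, Send, Req, Wait}
Sat(ready ∨ E[r U (r ∨ recv)]) = {Grant, Store, Load, Init, Send, Req, Wait}
Sat(EX (ready ∨ E[r U (r ∨ recv)])) = {s : some successor in {Grant, Store, Load, Init, Send, Req, Wait}} = {Grant, Store, Load, Init, Send, Req, Wait}

{Grant, Store, Load, Init, Send, Req, Wait}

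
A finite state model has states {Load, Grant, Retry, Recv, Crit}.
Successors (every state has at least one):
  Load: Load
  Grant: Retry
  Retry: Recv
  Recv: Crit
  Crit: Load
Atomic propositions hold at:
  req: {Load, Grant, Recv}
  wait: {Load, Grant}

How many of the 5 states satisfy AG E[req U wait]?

1

E[req U wait]: least fixpoint, start Z0 = Sat(wait) = {Load, Grant}, add states in Sat(req) with some successor in Z. Already a fixed point.
Sat(E[req U wait]) = {Load, Grant}
AG E[req U wait]: greatest fixpoint, start Z0 = {Load, Grant}, keep only states in Sat with every successor in Z. Z1 = {Load}; fixed.
Sat(AG E[req U wait]) = {Load}
|Sat(AG E[req U wait])| = |{Load}| = 1.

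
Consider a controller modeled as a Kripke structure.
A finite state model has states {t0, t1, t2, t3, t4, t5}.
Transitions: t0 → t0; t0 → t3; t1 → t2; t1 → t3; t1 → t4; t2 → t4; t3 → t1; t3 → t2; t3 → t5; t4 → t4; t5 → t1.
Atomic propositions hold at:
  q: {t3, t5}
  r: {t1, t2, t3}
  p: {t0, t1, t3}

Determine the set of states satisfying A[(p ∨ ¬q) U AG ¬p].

{t2, t4}

Sat(¬q) = {t0, t1, t2, t4}
Sat(p ∨ ¬q) = {t0, t1, t2, t3, t4}
Sat(¬p) = {t2, t4, t5}
AG ¬p: greatest fixpoint, start Z0 = {t2, t4, t5}, keep only states in Sat with every successor in Z. Z1 = {t2, t4}; fixed.
Sat(AG ¬p) = {t2, t4}
A[(p ∨ ¬q) U AG ¬p]: least fixpoint, start Z0 = Sat(AG ¬p) = {t2, t4}, add states in Sat(p ∨ ¬q) with every successor in Z. Already a fixed point.
Sat(A[(p ∨ ¬q) U AG ¬p]) = {t2, t4}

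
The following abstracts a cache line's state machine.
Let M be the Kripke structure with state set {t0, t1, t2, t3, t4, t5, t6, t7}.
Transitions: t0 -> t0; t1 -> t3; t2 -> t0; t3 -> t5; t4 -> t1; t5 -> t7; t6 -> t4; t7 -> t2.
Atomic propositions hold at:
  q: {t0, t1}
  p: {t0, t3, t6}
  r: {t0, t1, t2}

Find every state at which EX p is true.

{t0, t1, t2}

Sat(EX p) = {s : some successor in {t0, t3, t6}} = {t0, t1, t2}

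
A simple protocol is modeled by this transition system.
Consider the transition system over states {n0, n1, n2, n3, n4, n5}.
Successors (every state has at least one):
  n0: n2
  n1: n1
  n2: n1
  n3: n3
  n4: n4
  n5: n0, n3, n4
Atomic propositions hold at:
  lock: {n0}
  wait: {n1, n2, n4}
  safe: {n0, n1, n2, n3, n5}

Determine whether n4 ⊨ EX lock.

Sat(EX lock) = {s : some successor in {n0}} = {n5}
n4 ∉ Sat(EX lock) = {n5}, so the formula does not hold at n4.

No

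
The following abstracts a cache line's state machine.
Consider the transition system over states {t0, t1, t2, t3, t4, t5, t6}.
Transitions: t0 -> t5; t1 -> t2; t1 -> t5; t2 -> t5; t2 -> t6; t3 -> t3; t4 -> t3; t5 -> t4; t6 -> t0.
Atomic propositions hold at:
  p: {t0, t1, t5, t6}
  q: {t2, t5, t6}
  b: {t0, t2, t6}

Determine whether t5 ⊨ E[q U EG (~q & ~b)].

Yes

Sat(~q) = {t0, t1, t3, t4}
Sat(~b) = {t1, t3, t4, t5}
Sat(~q & ~b) = {t1, t3, t4}
EG (~q & ~b): greatest fixpoint, start Z0 = {t1, t3, t4}, keep only states in Sat with some successor in Z. Z1 = {t3, t4}; fixed.
Sat(EG (~q & ~b)) = {t3, t4}
E[q U EG (~q & ~b)]: least fixpoint, start Z0 = Sat(EG (~q & ~b)) = {t3, t4}, add states in Sat(q) with some successor in Z. Z1 = {t3, t4, t5}; Z2 = {t2, t3, t4, t5}; fixed.
Sat(E[q U EG (~q & ~b)]) = {t2, t3, t4, t5}
t5 ∈ Sat(E[q U EG (~q & ~b)]) = {t2, t3, t4, t5}, so the formula holds at t5.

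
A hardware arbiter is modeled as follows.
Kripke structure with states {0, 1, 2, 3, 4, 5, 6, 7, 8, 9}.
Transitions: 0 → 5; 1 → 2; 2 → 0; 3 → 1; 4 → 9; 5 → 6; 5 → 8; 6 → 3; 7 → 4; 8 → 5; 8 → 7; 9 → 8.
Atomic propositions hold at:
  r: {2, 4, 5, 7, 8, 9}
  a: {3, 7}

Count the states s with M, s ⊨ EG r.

5

EG r: greatest fixpoint, start Z0 = {2, 4, 5, 7, 8, 9}, keep only states in Sat with some successor in Z. Z1 = {4, 5, 7, 8, 9}; fixed.
Sat(EG r) = {4, 5, 7, 8, 9}
|Sat(EG r)| = |{4, 5, 7, 8, 9}| = 5.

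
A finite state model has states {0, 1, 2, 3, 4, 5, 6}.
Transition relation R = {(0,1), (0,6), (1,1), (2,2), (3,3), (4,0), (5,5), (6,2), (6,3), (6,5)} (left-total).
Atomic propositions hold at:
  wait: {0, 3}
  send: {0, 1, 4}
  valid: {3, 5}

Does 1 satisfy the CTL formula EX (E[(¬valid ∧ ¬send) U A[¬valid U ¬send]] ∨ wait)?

Sat(¬valid) = {0, 1, 2, 4, 6}
Sat(¬send) = {2, 3, 5, 6}
Sat(¬valid ∧ ¬send) = {2, 6}
A[¬valid U ¬send]: least fixpoint, start Z0 = Sat(¬send) = {2, 3, 5, 6}, add states in Sat(¬valid) with every successor in Z. Already a fixed point.
Sat(A[¬valid U ¬send]) = {2, 3, 5, 6}
E[(¬valid ∧ ¬send) U A[¬valid U ¬send]]: least fixpoint, start Z0 = Sat(A[¬valid U ¬send]) = {2, 3, 5, 6}, add states in Sat(¬valid ∧ ¬send) with some successor in Z. Already a fixed point.
Sat(E[(¬valid ∧ ¬send) U A[¬valid U ¬send]]) = {2, 3, 5, 6}
Sat(E[(¬valid ∧ ¬send) U A[¬valid U ¬send]] ∨ wait) = {0, 2, 3, 5, 6}
Sat(EX (E[(¬valid ∧ ¬send) U A[¬valid U ¬send]] ∨ wait)) = {s : some successor in {0, 2, 3, 5, 6}} = {0, 2, 3, 4, 5, 6}
1 ∉ Sat(EX (E[(¬valid ∧ ¬send) U A[¬valid U ¬send]] ∨ wait)) = {0, 2, 3, 4, 5, 6}, so the formula does not hold at 1.

No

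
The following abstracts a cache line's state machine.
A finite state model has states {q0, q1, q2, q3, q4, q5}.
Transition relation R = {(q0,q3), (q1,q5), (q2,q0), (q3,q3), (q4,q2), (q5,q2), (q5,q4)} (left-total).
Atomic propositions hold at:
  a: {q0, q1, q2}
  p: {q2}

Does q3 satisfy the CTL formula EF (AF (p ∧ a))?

No

Sat(p ∧ a) = {q2}
AF (p ∧ a): least fixpoint, start Z0 = {q2}, add states with every successor in Z. Z1 = {q2, q4}; Z2 = {q2, q4, q5}; Z3 = {q1, q2, q4, q5}; fixed.
Sat(AF (p ∧ a)) = {q1, q2, q4, q5}
EF (AF (p ∧ a)): least fixpoint, start Z0 = {q1, q2, q4, q5}, add states with some successor in Z. Already a fixed point.
Sat(EF (AF (p ∧ a))) = {q1, q2, q4, q5}
q3 ∉ Sat(EF (AF (p ∧ a))) = {q1, q2, q4, q5}, so the formula does not hold at q3.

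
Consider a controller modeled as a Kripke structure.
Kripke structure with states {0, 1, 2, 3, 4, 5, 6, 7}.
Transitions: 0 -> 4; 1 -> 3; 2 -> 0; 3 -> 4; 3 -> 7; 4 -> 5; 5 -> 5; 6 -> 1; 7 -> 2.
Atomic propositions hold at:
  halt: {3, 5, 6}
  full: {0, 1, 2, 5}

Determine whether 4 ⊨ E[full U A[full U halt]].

A[full U halt]: least fixpoint, start Z0 = Sat(halt) = {3, 5, 6}, add states in Sat(full) with every successor in Z. Z1 = {1, 3, 5, 6}; fixed.
Sat(A[full U halt]) = {1, 3, 5, 6}
E[full U A[full U halt]]: least fixpoint, start Z0 = Sat(A[full U halt]) = {1, 3, 5, 6}, add states in Sat(full) with some successor in Z. Already a fixed point.
Sat(E[full U A[full U halt]]) = {1, 3, 5, 6}
4 ∉ Sat(E[full U A[full U halt]]) = {1, 3, 5, 6}, so the formula does not hold at 4.

No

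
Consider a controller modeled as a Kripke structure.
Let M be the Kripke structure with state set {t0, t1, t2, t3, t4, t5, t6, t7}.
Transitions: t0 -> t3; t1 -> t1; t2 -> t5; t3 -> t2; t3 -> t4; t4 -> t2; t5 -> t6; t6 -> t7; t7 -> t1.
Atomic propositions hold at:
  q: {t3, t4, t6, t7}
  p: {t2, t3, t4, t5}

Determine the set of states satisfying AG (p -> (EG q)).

EG q: greatest fixpoint, start Z0 = {t3, t4, t6, t7}, keep only states in Sat with some successor in Z. Z1 = {t3, t6}; Z2 = ∅; fixed.
Sat(EG q) = ∅
Sat(p -> (EG q)) = {t0, t1, t6, t7}
AG (p -> (EG q)): greatest fixpoint, start Z0 = {t0, t1, t6, t7}, keep only states in Sat with every successor in Z. Z1 = {t1, t6, t7}; fixed.
Sat(AG (p -> (EG q))) = {t1, t6, t7}

{t1, t6, t7}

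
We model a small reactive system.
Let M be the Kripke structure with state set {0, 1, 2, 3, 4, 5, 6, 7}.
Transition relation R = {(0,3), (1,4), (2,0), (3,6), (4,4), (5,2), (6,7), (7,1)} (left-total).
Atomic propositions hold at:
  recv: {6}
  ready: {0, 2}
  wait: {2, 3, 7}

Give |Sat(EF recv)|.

EF recv: least fixpoint, start Z0 = {6}, add states with some successor in Z. Z1 = {3, 6}; Z2 = {0, 3, 6}; Z3 = {0, 2, 3, 6}; Z4 = {0, 2, 3, 5, 6}; fixed.
Sat(EF recv) = {0, 2, 3, 5, 6}
|Sat(EF recv)| = |{0, 2, 3, 5, 6}| = 5.

5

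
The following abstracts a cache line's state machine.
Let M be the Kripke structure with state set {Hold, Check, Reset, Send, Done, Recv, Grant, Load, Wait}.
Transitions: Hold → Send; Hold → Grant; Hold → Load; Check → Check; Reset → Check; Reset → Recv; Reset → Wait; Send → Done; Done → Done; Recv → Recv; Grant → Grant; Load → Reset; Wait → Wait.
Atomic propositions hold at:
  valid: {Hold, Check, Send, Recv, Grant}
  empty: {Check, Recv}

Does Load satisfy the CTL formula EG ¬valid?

Yes

Sat(¬valid) = {Reset, Done, Load, Wait}
EG ¬valid: greatest fixpoint, start Z0 = {Reset, Done, Load, Wait}, keep only states in Sat with some successor in Z. Already a fixed point.
Sat(EG ¬valid) = {Reset, Done, Load, Wait}
Load ∈ Sat(EG ¬valid) = {Reset, Done, Load, Wait}, so the formula holds at Load.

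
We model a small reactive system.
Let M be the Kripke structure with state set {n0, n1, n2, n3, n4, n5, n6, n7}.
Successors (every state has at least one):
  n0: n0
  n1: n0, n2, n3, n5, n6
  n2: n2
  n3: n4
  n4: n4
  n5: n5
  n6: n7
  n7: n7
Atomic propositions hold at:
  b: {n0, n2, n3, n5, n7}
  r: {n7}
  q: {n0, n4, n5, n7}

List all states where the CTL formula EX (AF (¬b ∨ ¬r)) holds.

Sat(¬b) = {n1, n4, n6}
Sat(¬r) = {n0, n1, n2, n3, n4, n5, n6}
Sat(¬b ∨ ¬r) = {n0, n1, n2, n3, n4, n5, n6}
AF (¬b ∨ ¬r): least fixpoint, start Z0 = {n0, n1, n2, n3, n4, n5, n6}, add states with every successor in Z. Already a fixed point.
Sat(AF (¬b ∨ ¬r)) = {n0, n1, n2, n3, n4, n5, n6}
Sat(EX (AF (¬b ∨ ¬r))) = {s : some successor in {n0, n1, n2, n3, n4, n5, n6}} = {n0, n1, n2, n3, n4, n5}

{n0, n1, n2, n3, n4, n5}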